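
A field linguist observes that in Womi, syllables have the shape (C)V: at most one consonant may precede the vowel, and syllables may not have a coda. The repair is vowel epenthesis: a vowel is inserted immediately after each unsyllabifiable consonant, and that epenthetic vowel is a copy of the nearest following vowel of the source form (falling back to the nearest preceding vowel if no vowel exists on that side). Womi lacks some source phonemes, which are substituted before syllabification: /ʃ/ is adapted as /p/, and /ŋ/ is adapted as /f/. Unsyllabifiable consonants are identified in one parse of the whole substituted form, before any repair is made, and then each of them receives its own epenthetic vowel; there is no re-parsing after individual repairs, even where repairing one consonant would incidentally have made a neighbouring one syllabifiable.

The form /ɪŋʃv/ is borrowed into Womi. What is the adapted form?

ɪfɪpɪvɪ

Substitution: /ŋ/ → /f/, /ʃ/ → /p/, giving /ɪfpv/.
The consonants /f/, /p/, /v/ cannot be parsed into a legal (C)V syllable (no codas are permitted; onsets are limited to one consonant).
Epenthesis after each stranded consonant: /f/ → /fɪ/, /p/ → /pɪ/, /v/ → /vɪ/.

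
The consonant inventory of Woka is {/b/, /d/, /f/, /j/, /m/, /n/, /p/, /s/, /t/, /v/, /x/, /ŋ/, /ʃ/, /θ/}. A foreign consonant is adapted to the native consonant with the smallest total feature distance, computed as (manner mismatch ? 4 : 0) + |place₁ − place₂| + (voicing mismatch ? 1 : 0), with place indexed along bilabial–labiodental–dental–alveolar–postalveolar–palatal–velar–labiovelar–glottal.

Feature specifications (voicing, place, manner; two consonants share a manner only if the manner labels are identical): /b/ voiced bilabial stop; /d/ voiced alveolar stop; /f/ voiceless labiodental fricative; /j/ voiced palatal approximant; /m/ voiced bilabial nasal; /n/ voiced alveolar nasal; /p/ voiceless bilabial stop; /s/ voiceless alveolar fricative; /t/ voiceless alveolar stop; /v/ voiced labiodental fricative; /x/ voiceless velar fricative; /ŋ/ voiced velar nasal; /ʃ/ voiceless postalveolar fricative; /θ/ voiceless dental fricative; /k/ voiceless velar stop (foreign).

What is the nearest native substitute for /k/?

/t/ is closest: same manner (stop), place distance 3 (velar→alveolar), same voicing; total 3. Next closest is /d/ at distance 4.

t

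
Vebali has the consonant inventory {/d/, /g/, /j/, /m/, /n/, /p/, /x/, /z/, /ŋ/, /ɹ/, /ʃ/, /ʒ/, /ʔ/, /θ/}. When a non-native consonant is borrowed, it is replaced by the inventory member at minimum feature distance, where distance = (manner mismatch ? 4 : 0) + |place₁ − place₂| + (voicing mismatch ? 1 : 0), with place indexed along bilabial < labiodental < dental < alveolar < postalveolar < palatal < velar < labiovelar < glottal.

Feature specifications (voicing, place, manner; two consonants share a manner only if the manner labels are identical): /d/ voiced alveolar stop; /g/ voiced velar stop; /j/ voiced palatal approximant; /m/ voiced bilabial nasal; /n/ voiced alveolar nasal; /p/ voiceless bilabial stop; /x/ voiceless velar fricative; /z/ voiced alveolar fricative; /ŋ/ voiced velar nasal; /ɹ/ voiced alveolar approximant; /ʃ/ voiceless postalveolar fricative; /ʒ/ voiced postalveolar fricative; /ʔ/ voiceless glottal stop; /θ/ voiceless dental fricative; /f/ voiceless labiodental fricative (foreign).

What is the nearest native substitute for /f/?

θ

/θ/ is closest: same manner (fricative), place distance 1 (labiodental→dental), same voicing; total 1. Next closest is /z/ at distance 3.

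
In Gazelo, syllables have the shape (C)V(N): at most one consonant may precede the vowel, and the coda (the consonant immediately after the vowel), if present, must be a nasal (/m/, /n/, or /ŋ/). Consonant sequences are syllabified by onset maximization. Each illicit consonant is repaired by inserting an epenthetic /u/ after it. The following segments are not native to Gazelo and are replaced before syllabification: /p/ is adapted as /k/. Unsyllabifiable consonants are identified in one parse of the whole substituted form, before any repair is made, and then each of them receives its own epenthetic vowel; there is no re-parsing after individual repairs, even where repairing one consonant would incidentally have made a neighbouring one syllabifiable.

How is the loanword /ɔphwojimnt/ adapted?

Substitution: /p/ → /k/, giving /ɔkhwojimnt/.
Syllabifying with onset maximization leaves /k/, /h/, /n/, /t/ stranded (only a nasal (/m/, /n/, or /ŋ/) is licensed in coda position; onsets are limited to one consonant).
Inserting the epenthetic vowel yields /k/ → /ku/, /h/ → /hu/, /n/ → /nu/, /t/ → /tu/.

ɔkuhuwojimnutu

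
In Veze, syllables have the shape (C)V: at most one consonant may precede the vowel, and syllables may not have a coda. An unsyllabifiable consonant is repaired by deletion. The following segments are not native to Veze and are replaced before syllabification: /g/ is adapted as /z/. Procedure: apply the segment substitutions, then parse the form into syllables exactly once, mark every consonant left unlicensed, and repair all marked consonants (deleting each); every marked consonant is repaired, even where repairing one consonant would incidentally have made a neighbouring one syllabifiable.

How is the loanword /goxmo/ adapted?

zomo

Substitution: /g/ → /z/, giving /zoxmo/.
Under (C)V, the unsyllabifiable consonants are /x/ (no codas are permitted; onsets are limited to one consonant).
Deletion applies to /x/.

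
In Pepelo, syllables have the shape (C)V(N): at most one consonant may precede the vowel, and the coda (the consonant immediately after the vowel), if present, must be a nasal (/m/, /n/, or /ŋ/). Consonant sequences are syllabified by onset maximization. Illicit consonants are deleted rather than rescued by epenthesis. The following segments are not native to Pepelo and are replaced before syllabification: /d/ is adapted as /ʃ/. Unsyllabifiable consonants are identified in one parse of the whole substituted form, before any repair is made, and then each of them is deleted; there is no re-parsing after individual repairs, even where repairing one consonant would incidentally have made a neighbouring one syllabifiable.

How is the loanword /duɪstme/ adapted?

Substitution: /d/ → /ʃ/, giving /ʃuɪstme/.
The consonants /s/, /t/ cannot be parsed into a legal (C)V(N) syllable (only a nasal (/m/, /n/, or /ŋ/) is licensed in coda position; onsets are limited to one consonant).
Each unlicensed consonant is deleted: /s/, /t/.

ʃuɪme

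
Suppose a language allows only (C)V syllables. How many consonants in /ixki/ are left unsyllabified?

Under (C)V, the unsyllabifiable consonants are /x/ (no codas are permitted; onsets are limited to one consonant).

1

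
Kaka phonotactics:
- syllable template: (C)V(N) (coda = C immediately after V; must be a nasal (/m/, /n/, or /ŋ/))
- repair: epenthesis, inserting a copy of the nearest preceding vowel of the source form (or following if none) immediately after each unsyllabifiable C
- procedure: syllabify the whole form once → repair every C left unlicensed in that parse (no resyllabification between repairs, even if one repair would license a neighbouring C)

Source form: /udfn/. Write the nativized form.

Under (C)V(N), the unsyllabifiable consonants are /d/, /f/, /n/ (only a nasal (/m/, /n/, or /ŋ/) is licensed in coda position; onsets are limited to one consonant).
Epenthesis after each stranded consonant: /d/ → /du/, /f/ → /fu/, /n/ → /nu/.

udufunu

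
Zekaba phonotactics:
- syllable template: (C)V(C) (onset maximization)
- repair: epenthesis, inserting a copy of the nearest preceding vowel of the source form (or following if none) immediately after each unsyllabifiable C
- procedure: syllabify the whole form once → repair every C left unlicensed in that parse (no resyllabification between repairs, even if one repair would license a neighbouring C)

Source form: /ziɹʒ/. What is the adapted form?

The consonants /ʒ/ cannot be parsed into a legal (C)V(C) syllable (at most one coda consonant is licensed; onsets are limited to one consonant).
Each unlicensed consonant becomes the onset of a new syllable: /ʒ/ → /ʒi/.

ziɹʒi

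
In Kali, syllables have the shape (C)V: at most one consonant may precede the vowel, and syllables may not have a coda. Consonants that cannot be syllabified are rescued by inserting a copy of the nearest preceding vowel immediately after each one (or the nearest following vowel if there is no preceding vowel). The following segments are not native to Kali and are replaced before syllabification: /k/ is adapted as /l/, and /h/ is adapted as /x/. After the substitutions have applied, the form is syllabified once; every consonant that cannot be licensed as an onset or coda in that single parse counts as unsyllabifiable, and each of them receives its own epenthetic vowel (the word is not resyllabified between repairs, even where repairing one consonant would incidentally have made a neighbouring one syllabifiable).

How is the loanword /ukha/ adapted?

Substitution: /k/ → /l/, /h/ → /x/, giving /ulxa/.
Under (C)V, the unsyllabifiable consonants are /l/ (no codas are permitted; onsets are limited to one consonant).
Epenthesis after each stranded consonant: /l/ → /lu/.

uluxa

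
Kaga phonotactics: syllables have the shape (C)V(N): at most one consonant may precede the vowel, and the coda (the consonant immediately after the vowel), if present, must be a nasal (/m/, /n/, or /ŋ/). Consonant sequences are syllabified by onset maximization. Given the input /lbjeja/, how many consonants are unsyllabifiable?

Under (C)V(N), the unsyllabifiable consonants are /l/, /b/ (only a nasal (/m/, /n/, or /ŋ/) is licensed in coda position; onsets are limited to one consonant).

2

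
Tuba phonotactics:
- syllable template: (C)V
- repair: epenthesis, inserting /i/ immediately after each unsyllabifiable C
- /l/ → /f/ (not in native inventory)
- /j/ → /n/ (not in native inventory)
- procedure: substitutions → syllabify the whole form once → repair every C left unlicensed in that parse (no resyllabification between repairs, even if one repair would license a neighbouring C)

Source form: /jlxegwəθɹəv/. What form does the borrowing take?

Substitution: /j/ → /n/, /l/ → /f/, giving /nfxegwəθɹəv/.
The consonants /n/, /f/, /g/, /θ/, /v/ cannot be parsed into a legal (C)V syllable (no codas are permitted; onsets are limited to one consonant).
Epenthesis after each stranded consonant: /n/ → /ni/, /f/ → /fi/, /g/ → /gi/, /θ/ → /θi/, /v/ → /vi/.

nifixegiwəθiɹəvi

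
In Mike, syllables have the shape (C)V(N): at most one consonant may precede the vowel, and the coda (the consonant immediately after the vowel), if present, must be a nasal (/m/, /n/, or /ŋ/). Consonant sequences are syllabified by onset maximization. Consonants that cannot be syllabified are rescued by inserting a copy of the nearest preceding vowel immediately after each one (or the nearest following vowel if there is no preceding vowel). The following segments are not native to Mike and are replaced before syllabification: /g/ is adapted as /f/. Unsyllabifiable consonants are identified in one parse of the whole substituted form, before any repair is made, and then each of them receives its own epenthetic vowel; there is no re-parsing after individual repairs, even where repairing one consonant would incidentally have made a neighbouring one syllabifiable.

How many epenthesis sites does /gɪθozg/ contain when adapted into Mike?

2

After substitution the input is /fɪθozf/.
The unsyllabifiable consonants are /z/, /f/; each receives one epenthetic vowel.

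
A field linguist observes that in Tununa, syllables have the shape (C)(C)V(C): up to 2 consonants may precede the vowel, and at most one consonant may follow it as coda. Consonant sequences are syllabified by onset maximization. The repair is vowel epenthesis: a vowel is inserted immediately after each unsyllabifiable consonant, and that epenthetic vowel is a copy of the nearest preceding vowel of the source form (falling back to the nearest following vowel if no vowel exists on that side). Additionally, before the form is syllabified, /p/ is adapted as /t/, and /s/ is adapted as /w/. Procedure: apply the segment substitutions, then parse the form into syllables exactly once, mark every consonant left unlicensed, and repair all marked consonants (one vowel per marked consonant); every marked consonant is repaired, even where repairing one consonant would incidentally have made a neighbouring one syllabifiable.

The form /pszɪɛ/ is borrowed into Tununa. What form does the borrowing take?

tɪwzɪɛ

Substitution: /p/ → /t/, /s/ → /w/, giving /twzɪɛ/.
The consonants /t/ cannot be parsed into a legal (C)(C)V(C) syllable (at most one coda consonant is licensed; onsets may contain at most 2 consonants).
Inserting the epenthetic vowel yields /t/ → /tɪ/.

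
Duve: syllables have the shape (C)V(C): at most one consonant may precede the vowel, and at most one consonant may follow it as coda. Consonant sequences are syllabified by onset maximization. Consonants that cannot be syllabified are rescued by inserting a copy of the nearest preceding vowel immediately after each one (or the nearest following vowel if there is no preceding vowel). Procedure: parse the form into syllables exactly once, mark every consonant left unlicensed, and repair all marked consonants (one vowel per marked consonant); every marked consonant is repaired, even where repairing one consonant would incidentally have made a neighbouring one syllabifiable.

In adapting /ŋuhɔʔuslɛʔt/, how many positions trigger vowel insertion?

The unsyllabifiable consonants are /t/; each receives one epenthetic vowel.

1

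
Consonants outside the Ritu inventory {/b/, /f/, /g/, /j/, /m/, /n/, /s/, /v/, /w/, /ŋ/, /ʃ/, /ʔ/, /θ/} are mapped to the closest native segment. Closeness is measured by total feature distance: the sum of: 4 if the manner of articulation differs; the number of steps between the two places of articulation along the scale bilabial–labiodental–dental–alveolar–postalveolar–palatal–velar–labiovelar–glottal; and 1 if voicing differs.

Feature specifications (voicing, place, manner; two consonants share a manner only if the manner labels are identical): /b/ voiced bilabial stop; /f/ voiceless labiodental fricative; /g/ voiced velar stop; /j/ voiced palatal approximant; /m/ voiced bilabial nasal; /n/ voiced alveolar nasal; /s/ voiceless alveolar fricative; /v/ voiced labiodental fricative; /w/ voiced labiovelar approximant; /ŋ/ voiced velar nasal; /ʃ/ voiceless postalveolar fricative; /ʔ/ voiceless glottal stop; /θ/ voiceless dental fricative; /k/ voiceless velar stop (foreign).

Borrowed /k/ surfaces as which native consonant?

g

/g/ is closest: same manner (stop), place distance 0 (velar→velar), voicing differs (+1); total 1. Next closest is /ʔ/ at distance 2.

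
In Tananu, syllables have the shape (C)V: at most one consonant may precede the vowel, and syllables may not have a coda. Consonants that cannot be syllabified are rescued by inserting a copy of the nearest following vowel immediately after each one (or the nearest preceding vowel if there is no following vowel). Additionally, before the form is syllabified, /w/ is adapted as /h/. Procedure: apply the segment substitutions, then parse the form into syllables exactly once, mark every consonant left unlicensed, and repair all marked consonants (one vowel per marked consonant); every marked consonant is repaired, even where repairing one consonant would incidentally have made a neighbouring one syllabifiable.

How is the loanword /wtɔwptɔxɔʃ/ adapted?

Substitution: /w/ → /h/, giving /htɔhptɔxɔʃ/.
Syllabifying with onset maximization leaves /h/, /h/, /p/, /ʃ/ stranded (no codas are permitted; onsets are limited to one consonant).
Epenthesis after each stranded consonant: /h/ → /hɔ/, /h/ → /hɔ/, /p/ → /pɔ/, /ʃ/ → /ʃɔ/.

hɔtɔhɔpɔtɔxɔʃɔ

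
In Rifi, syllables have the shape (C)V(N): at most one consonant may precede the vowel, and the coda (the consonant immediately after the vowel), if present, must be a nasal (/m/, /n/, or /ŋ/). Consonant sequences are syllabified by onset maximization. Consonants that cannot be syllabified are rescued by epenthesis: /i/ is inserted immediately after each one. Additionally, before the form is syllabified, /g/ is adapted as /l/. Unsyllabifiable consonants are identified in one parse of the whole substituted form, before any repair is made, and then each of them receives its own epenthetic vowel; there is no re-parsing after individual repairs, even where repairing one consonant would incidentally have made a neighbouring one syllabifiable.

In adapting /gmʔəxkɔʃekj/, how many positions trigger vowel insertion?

5

After substitution the input is /lmʔəxkɔʃekj/.
The unsyllabifiable consonants are /l/, /m/, /x/, /k/, /j/; each receives one epenthetic vowel.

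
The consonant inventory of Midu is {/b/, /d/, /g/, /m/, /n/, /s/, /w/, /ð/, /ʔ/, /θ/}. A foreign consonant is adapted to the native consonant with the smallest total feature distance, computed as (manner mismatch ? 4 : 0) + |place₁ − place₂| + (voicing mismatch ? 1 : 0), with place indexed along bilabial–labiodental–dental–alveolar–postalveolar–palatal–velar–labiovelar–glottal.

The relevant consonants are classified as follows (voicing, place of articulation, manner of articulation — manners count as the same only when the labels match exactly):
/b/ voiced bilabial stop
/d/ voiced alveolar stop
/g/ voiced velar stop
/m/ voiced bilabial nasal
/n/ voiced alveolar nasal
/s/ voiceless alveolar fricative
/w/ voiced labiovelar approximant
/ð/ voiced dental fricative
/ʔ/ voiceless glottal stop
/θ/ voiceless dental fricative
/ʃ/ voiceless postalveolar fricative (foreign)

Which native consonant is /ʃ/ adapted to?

s

/s/ is closest: same manner (fricative), place distance 1 (postalveolar→alveolar), same voicing; total 1. Next closest is /θ/ at distance 2.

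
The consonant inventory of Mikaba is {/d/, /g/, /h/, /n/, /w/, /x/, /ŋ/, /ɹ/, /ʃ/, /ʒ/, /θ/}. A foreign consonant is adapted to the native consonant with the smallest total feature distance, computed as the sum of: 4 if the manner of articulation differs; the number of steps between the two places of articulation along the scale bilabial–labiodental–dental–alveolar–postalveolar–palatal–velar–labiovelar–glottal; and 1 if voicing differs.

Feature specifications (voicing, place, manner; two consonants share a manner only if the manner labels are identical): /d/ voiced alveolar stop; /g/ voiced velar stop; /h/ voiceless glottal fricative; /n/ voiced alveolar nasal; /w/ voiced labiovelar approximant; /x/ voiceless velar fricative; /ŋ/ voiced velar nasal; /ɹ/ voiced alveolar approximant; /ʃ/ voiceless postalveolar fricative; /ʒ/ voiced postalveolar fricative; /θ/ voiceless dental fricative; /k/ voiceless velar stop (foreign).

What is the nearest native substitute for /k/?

/g/ is closest: same manner (stop), place distance 0 (velar→velar), voicing differs (+1); total 1. Next closest is /d/ at distance 4.

g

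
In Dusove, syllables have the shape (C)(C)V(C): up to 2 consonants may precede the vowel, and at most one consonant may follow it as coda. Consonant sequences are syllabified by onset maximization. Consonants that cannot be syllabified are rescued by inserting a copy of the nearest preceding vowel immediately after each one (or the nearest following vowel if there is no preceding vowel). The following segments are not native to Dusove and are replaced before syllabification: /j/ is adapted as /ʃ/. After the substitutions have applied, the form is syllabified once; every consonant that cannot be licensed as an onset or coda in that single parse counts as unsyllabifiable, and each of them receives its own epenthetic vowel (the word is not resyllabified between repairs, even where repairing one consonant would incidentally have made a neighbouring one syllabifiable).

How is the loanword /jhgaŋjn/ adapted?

Substitution: /j/ → /ʃ/, giving /ʃhgaŋʃn/.
Under (C)(C)V(C), the unsyllabifiable consonants are /ʃ/, /ʃ/, /n/ (at most one coda consonant is licensed; onsets may contain at most 2 consonants).
Inserting the epenthetic vowel yields /ʃ/ → /ʃa/, /ʃ/ → /ʃa/, /n/ → /na/.

ʃahgaŋʃana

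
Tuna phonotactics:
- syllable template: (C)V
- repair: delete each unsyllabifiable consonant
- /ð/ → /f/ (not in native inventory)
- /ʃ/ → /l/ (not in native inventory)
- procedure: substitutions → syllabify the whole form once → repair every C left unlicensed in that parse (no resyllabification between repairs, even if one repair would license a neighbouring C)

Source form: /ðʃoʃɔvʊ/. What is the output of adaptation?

lolɔvʊ

Substitution: /ð/ → /f/, /ʃ/ → /l/, giving /flolɔvʊ/.
Syllabifying with onset maximization leaves /f/ stranded (no codas are permitted; onsets are limited to one consonant).
Each unlicensed consonant is deleted: /f/.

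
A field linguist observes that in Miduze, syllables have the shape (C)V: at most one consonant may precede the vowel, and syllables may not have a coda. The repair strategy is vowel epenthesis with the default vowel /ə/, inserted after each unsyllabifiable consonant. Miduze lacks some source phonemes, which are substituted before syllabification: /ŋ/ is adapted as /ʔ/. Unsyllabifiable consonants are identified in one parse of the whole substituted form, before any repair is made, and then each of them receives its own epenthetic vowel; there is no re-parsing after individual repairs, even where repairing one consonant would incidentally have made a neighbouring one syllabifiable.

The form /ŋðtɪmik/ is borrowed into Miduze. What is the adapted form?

Substitution: /ŋ/ → /ʔ/, giving /ʔðtɪmik/.
The consonants /ʔ/, /ð/, /k/ cannot be parsed into a legal (C)V syllable (no codas are permitted; onsets are limited to one consonant).
Inserting the epenthetic vowel yields /ʔ/ → /ʔə/, /ð/ → /ðə/, /k/ → /kə/.

ʔəðətɪmikə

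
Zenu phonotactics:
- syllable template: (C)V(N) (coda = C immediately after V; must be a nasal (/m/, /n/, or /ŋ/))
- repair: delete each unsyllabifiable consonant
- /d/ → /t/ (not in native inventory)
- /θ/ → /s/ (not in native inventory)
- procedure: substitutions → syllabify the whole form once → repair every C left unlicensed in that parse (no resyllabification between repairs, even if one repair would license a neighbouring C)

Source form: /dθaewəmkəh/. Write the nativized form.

saewəmkə

Substitution: /d/ → /t/, /θ/ → /s/, giving /tsaewəmkəh/.
Syllabifying with onset maximization leaves /t/, /h/ stranded (only a nasal (/m/, /n/, or /ŋ/) is licensed in coda position; onsets are limited to one consonant).
Deletion applies to /t/, /h/.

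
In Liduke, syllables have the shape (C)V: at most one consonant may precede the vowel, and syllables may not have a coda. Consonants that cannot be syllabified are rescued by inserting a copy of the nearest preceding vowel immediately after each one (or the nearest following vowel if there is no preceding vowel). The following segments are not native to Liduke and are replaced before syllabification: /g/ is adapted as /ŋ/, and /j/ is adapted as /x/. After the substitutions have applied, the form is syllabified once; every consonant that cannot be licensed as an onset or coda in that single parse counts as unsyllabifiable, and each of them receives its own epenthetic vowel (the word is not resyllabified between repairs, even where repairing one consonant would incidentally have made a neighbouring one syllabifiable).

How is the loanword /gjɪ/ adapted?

ŋɪxɪ

Substitution: /g/ → /ŋ/, /j/ → /x/, giving /ŋxɪ/.
The consonants /ŋ/ cannot be parsed into a legal (C)V syllable (no codas are permitted; onsets are limited to one consonant).
Inserting the epenthetic vowel yields /ŋ/ → /ŋɪ/.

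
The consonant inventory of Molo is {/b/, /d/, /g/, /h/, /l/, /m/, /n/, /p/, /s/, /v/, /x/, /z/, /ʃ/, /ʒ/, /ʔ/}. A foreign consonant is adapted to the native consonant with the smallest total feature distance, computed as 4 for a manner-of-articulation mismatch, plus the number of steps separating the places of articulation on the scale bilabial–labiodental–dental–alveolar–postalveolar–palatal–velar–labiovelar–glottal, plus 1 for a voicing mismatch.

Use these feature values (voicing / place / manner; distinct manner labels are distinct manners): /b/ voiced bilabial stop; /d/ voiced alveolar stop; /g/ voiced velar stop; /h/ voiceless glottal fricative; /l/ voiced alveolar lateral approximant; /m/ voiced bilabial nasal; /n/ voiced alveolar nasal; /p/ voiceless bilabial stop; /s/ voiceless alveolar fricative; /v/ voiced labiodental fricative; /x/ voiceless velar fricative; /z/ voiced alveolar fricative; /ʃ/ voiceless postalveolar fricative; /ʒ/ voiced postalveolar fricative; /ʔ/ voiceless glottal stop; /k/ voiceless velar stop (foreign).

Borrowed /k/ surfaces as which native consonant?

g

/g/ is closest: same manner (stop), place distance 0 (velar→velar), voicing differs (+1); total 1. Next closest is /ʔ/ at distance 2.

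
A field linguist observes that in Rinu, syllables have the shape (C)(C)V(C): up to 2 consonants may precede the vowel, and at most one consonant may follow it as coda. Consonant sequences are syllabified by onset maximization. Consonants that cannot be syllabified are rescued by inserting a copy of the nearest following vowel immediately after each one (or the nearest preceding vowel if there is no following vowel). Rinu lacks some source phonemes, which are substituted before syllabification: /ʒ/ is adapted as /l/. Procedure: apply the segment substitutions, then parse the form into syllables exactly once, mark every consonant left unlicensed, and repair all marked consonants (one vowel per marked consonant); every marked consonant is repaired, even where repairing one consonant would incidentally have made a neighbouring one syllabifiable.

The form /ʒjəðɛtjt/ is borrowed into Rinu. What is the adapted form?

Substitution: /ʒ/ → /l/, giving /ljəðɛtjt/.
Under (C)(C)V(C), the unsyllabifiable consonants are /j/, /t/ (at most one coda consonant is licensed; onsets may contain at most 2 consonants).
Inserting the epenthetic vowel yields /j/ → /jɛ/, /t/ → /tɛ/.

ljəðɛtjɛtɛ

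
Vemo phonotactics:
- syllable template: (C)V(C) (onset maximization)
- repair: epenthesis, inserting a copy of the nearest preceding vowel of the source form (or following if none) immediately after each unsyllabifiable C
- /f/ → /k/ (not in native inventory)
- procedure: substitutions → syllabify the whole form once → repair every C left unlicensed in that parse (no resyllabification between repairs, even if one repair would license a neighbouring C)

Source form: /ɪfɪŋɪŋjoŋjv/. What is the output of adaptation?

Substitution: /f/ → /k/, giving /ɪkɪŋɪŋjoŋjv/.
Under (C)V(C), the unsyllabifiable consonants are /j/, /v/ (at most one coda consonant is licensed; onsets are limited to one consonant).
Epenthesis after each stranded consonant: /j/ → /jo/, /v/ → /vo/.

ɪkɪŋɪŋjoŋjovo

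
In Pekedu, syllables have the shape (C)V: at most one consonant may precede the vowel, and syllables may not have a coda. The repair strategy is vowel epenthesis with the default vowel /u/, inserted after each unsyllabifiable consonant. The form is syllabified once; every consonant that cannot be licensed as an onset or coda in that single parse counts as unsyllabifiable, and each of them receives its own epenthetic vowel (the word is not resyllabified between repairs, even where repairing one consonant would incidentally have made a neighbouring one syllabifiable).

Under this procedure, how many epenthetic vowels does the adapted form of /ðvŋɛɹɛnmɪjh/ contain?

The unsyllabifiable consonants are /ð/, /v/, /n/, /j/, /h/; each receives one epenthetic vowel.

5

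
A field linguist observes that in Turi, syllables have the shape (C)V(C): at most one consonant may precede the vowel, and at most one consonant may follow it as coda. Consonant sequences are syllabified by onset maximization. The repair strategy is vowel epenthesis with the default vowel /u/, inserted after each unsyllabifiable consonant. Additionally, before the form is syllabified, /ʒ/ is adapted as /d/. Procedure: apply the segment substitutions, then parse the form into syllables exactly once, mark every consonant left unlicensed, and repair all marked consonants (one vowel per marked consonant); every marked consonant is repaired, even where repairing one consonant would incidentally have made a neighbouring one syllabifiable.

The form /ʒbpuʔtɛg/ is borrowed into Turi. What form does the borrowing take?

dubupuʔtɛg

Substitution: /ʒ/ → /d/, giving /dbpuʔtɛg/.
Under (C)V(C), the unsyllabifiable consonants are /d/, /b/ (at most one coda consonant is licensed; onsets are limited to one consonant).
Epenthesis after each stranded consonant: /d/ → /du/, /b/ → /bu/.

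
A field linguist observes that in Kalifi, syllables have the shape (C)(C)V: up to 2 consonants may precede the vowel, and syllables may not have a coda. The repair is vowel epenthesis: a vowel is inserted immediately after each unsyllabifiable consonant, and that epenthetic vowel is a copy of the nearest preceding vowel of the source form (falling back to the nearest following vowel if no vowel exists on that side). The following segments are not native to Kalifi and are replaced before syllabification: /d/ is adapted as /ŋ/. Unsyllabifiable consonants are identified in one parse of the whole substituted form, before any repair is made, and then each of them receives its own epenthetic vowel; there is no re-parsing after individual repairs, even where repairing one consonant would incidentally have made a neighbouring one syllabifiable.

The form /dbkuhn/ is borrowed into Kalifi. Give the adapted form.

Substitution: /d/ → /ŋ/, giving /ŋbkuhn/.
Syllabifying with onset maximization leaves /ŋ/, /h/, /n/ stranded (no codas are permitted; onsets may contain at most 2 consonants).
Each unlicensed consonant becomes the onset of a new syllable: /ŋ/ → /ŋu/, /h/ → /hu/, /n/ → /nu/.

ŋubkuhunu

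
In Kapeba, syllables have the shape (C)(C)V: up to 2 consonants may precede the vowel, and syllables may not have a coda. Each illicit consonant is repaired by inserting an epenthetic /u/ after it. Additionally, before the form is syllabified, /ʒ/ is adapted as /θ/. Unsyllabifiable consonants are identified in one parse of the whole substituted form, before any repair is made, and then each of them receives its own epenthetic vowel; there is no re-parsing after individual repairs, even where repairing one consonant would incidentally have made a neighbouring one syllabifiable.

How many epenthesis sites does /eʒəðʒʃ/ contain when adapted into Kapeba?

After substitution the input is /eθəðθʃ/.
The unsyllabifiable consonants are /ð/, /θ/, /ʃ/; each receives one epenthetic vowel.

3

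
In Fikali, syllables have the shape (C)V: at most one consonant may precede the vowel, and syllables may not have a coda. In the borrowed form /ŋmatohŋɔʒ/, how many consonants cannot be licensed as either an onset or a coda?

Syllabifying with onset maximization leaves /ŋ/, /h/, /ʒ/ stranded (no codas are permitted; onsets are limited to one consonant).

3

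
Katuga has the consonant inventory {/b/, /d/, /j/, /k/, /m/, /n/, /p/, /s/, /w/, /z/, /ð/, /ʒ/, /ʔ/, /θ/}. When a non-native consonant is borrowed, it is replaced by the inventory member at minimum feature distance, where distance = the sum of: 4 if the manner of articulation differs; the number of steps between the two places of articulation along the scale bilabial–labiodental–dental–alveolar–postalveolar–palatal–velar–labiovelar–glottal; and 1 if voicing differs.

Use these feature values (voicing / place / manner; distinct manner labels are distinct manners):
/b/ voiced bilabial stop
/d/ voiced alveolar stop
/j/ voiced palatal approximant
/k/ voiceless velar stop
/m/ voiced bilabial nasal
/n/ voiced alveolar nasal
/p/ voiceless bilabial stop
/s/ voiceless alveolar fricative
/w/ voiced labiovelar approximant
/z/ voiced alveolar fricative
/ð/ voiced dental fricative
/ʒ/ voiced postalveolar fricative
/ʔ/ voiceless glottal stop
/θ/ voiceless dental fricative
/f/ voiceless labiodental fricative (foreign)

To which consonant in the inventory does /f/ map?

θ

/θ/ is closest: same manner (fricative), place distance 1 (labiodental→dental), same voicing; total 1. Next closest is /s/ at distance 2.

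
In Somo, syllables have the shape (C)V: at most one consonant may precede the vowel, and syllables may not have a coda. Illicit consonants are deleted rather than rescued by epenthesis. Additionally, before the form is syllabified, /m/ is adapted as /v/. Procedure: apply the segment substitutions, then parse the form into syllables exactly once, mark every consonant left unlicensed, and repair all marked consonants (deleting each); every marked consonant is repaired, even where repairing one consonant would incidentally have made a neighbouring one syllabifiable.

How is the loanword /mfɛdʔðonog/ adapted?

Substitution: /m/ → /v/, giving /vfɛdʔðonog/.
Under (C)V, the unsyllabifiable consonants are /v/, /d/, /ʔ/, /g/ (no codas are permitted; onsets are limited to one consonant).
Deletion applies to /v/, /d/, /ʔ/, /g/.

fɛðono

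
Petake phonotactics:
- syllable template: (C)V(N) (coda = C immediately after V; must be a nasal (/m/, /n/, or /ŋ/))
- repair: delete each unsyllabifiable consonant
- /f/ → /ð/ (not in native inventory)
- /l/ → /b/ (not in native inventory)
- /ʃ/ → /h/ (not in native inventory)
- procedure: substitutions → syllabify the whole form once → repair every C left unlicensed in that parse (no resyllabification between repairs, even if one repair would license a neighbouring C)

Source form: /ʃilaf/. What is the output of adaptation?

Substitution: /ʃ/ → /h/, /l/ → /b/, /f/ → /ð/, giving /hibað/.
Under (C)V(N), the unsyllabifiable consonants are /ð/ (only a nasal (/m/, /n/, or /ŋ/) is licensed in coda position; onsets are limited to one consonant).
Deletion applies to /ð/.

hiba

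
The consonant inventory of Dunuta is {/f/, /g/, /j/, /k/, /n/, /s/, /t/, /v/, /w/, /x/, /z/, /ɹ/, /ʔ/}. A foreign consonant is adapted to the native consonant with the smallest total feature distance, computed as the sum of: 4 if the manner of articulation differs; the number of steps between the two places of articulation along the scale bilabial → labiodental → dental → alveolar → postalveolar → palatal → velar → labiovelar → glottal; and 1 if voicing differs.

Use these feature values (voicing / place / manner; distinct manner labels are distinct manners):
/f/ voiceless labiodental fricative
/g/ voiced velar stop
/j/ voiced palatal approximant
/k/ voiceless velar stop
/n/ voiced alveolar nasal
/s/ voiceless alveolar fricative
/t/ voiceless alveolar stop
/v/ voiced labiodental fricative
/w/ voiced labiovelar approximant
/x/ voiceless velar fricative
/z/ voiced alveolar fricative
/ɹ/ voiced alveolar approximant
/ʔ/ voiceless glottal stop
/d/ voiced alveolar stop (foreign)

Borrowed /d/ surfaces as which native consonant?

t

/t/ is closest: same manner (stop), place distance 0 (alveolar→alveolar), voicing differs (+1); total 1. Next closest is /g/ at distance 3.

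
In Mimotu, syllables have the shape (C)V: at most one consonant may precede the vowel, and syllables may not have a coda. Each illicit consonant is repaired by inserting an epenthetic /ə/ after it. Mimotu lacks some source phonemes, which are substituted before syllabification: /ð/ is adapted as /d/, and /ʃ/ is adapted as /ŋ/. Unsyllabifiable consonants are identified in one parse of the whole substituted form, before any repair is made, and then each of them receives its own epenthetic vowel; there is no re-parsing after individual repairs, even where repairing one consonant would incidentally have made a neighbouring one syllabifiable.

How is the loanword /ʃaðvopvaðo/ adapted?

ŋadəvopəvado

Substitution: /ʃ/ → /ŋ/, /ð/ → /d/, giving /ŋadvopvado/.
Under (C)V, the unsyllabifiable consonants are /d/, /p/ (no codas are permitted; onsets are limited to one consonant).
Each unlicensed consonant becomes the onset of a new syllable: /d/ → /də/, /p/ → /pə/.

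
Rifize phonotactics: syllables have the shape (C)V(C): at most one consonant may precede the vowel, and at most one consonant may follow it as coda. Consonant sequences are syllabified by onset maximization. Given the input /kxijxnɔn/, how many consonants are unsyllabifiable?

2

The consonants /k/, /x/ cannot be parsed into a legal (C)V(C) syllable (at most one coda consonant is licensed; onsets are limited to one consonant).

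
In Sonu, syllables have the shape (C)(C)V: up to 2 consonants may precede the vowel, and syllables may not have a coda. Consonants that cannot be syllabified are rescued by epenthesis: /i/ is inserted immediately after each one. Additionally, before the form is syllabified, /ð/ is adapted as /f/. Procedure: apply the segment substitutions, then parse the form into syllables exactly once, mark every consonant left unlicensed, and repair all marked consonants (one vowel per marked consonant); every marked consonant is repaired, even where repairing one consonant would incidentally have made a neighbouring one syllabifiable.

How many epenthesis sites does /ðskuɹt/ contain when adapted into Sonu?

After substitution the input is /fskuɹt/.
The unsyllabifiable consonants are /f/, /ɹ/, /t/; each receives one epenthetic vowel.

3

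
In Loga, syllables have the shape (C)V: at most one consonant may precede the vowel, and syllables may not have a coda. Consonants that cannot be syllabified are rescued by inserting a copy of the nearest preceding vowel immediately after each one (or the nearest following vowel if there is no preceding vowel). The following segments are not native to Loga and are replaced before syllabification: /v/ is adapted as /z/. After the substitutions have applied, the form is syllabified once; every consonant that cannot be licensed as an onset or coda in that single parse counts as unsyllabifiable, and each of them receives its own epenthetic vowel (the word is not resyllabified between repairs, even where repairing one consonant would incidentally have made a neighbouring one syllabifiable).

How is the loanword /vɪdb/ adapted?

Substitution: /v/ → /z/, giving /zɪdb/.
Under (C)V, the unsyllabifiable consonants are /d/, /b/ (no codas are permitted; onsets are limited to one consonant).
Inserting the epenthetic vowel yields /d/ → /dɪ/, /b/ → /bɪ/.

zɪdɪbɪ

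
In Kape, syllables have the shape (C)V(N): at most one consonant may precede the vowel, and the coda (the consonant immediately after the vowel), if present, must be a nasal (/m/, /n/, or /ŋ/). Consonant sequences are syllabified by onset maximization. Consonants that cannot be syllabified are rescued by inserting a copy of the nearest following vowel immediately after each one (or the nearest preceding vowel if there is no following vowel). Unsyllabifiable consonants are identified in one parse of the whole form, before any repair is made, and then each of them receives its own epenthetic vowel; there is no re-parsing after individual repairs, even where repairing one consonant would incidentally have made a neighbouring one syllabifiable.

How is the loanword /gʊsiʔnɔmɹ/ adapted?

gʊsiʔɔnɔmɹɔ

Syllabifying with onset maximization leaves /ʔ/, /ɹ/ stranded (only a nasal (/m/, /n/, or /ŋ/) is licensed in coda position; onsets are limited to one consonant).
Inserting the epenthetic vowel yields /ʔ/ → /ʔɔ/, /ɹ/ → /ɹɔ/.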